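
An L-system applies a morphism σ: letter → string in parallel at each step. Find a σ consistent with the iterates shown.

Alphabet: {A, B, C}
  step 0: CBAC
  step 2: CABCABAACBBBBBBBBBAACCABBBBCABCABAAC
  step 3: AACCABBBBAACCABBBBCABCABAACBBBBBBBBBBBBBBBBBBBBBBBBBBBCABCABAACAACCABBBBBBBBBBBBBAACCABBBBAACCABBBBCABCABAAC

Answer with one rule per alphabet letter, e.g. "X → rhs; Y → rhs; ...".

  step 2 ⇒ step 3: CABCABAACBBBBBBBBBAACCABBBBCABCABAAC ⇒ AAC·CAB·BBB·AAC·CAB·BBB·CAB·CAB·AAC·BBB·BBB·BBB·BBB·BBB·BBB·BBB·BBB·BBB·CAB·CAB·AAC·AAC·CAB·BBB·BBB·BBB·BBB·AAC·CAB·BBB·AAC·CAB·BBB·CAB·CAB·AAC
    A ↦ CAB
    B ↦ BBB
    C ↦ AAC

A->CAB, B->BBB, C->AAC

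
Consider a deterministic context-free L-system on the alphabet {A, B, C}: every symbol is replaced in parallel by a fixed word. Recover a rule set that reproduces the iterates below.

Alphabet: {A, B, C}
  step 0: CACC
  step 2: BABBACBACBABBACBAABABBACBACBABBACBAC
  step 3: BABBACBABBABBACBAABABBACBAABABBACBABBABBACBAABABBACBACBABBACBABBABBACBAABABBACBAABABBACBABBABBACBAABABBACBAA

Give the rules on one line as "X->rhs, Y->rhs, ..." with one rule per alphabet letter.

A->BAC, B->BAB, C->BAA

  step 2 ⇒ step 3: BABBACBACBABBACBAABABBACBACBABBACBAC ⇒ BAB·BAC·BAB·BAB·BAC·BAA·BAB·BAC·BAA·BAB·BAC·BAB·BAB·BAC·BAA·BAB·BAC·BAC·BAB·BAC·BAB·BAB·BAC·BAA·BAB·BAC·BAA·BAB·BAC·BAB·BAB·BAC·BAA·BAB·BAC·BAA
    A ↦ BAC
    B ↦ BAB
    C ↦ BAA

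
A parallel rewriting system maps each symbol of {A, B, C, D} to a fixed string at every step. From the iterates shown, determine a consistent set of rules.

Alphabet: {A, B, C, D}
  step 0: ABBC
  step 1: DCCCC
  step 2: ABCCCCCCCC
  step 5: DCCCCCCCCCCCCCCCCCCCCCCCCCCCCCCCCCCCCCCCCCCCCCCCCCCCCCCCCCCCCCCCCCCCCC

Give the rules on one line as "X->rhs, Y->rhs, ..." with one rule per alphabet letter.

A->D, B->C, C->CC, D->AB

  step 1 ⇒ step 2: DCCCC ⇒ AB·CC·CC·CC·CC
    C ↦ CC
    D ↦ AB
  step 0 ⇒ step 1: ABBC ⇒ D·C·C·CC
    A ↦ D
  step 0 ⇒ step 1: ABBC ⇒ D·C·C·CC
    B ↦ C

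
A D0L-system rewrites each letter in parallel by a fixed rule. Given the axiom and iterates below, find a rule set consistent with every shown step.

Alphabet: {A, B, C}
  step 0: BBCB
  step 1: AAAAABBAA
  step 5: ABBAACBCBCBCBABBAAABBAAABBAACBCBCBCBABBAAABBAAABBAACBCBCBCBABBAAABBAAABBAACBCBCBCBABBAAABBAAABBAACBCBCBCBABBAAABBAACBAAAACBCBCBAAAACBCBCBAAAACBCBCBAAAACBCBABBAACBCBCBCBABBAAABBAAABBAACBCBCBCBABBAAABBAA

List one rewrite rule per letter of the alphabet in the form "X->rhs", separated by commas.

  step 0 ⇒ step 1: BBCB ⇒ AA·AA·ABB·AA
    B ↦ AA
    C ↦ ABB
    A ↦ CB  (constrained at step 1)

A->CB, B->AA, C->ABB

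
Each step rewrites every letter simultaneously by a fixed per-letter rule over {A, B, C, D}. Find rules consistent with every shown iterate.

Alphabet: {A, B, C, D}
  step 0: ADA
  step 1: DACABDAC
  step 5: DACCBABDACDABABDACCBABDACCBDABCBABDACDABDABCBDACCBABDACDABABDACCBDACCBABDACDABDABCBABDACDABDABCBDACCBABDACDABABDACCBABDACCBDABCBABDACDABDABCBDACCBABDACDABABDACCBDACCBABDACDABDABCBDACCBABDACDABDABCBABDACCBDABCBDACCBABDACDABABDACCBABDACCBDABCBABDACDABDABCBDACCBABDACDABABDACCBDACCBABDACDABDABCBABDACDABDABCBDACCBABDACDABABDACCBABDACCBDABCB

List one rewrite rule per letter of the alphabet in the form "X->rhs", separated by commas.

A->DAC, B->CB, C->DAB, D->AB

  step 0 ⇒ step 1: ADA ⇒ DAC·AB·DAC
    A ↦ DAC
    D ↦ AB
    B ↦ CB  (constrained at step 1)
    C ↦ DAB  (constrained at step 1)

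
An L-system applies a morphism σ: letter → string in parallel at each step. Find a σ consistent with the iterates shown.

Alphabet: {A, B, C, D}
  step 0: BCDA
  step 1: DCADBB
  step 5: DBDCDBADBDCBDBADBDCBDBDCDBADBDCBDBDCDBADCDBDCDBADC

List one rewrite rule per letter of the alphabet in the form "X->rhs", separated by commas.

  step 0 ⇒ step 1: BCDA ⇒ DC·A·DB·B
    A ↦ B
    B ↦ DC
    C ↦ A
    D ↦ DB

A->B, B->DC, C->A, D->DB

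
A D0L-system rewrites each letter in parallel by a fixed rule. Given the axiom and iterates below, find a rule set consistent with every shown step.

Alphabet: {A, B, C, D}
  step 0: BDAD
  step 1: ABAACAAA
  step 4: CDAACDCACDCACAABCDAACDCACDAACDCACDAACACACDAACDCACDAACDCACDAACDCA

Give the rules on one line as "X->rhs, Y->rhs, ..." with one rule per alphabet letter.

A->CA, B->AB, C->CD, D->AA

  step 0 ⇒ step 1: BDAD ⇒ AB·AA·CA·AA
    A ↦ CA
    B ↦ AB
    D ↦ AA
    C ↦ CD  (constrained at step 1)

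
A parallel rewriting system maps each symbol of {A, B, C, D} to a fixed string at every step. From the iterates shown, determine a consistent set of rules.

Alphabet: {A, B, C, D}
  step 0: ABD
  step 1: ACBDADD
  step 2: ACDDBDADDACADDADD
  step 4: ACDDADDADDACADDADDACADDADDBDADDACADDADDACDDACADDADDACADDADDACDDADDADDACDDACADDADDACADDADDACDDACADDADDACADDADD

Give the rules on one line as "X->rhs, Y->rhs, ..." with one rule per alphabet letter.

A->AC, B->BD, C->DD, D->ADD

  step 1 ⇒ step 2: ACBDADD ⇒ AC·DD·BD·ADD·AC·ADD·ADD
    A ↦ AC
    B ↦ BD
    C ↦ DD
    D ↦ ADD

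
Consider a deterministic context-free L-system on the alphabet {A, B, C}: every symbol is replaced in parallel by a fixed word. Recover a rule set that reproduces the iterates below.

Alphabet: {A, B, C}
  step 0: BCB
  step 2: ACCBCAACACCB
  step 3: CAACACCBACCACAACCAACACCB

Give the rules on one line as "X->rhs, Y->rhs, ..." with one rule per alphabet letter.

  step 2 ⇒ step 3: ACCBCAACACCB ⇒ CA·AC·AC·CB·AC·CA·CA·AC·CA·AC·AC·CB
    A ↦ CA
    B ↦ CB
    C ↦ AC

A->CA, B->CB, C->AC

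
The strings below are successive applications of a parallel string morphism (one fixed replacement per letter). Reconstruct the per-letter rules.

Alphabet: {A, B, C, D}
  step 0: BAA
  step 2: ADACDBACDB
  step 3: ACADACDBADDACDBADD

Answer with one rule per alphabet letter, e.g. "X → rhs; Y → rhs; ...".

A->AC, B->D, C->DB, D->AD

  step 2 ⇒ step 3: ADACDBACDB ⇒ AC·AD·AC·DB·AD·D·AC·DB·AD·D
    A ↦ AC
    B ↦ D
    C ↦ DB
    D ↦ AD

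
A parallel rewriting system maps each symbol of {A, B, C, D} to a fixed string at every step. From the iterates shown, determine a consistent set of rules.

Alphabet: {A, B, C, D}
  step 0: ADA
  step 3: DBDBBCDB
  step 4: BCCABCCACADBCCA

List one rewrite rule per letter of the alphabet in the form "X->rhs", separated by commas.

  step 3 ⇒ step 4: DBDBBCDB ⇒ BC·CA·BC·CA·CA·D·BC·CA
    B ↦ CA
    C ↦ D
    D ↦ BC
    A ↦ B  (constrained at step 0)

A->B, B->CA, C->D, D->BC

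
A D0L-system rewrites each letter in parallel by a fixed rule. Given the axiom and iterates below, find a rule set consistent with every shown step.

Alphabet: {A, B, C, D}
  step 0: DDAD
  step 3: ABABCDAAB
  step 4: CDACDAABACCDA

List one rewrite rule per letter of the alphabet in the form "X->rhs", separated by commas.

A->C, B->DA, C->AB, D->A

  step 3 ⇒ step 4: ABABCDAAB ⇒ C·DA·C·DA·AB·A·C·C·DA
    A ↦ C
    B ↦ DA
    C ↦ AB
    D ↦ A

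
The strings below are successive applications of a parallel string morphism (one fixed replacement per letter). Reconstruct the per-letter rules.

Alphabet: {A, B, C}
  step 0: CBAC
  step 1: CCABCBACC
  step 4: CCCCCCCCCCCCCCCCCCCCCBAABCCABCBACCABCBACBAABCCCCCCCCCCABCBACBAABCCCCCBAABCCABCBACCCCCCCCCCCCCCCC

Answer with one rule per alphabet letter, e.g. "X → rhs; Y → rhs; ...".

A->CBA, B->AB, C->CC

  step 0 ⇒ step 1: CBAC ⇒ CC·AB·CBA·CC
    A ↦ CBA
    B ↦ AB
    C ↦ CC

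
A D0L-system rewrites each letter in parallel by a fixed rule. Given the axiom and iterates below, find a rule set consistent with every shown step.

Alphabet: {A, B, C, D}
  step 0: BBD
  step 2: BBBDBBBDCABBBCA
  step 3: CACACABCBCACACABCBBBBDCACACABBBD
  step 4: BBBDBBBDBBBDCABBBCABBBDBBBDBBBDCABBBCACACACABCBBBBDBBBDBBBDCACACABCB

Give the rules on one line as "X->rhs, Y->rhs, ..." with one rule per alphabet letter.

A->D, B->CA, C->BBB, D->BCB

  step 3 ⇒ step 4: CACACABCBCACACABCBBBBDCACACABBBD ⇒ BBB·D·BBB·D·BBB·D·CA·BBB·CA·BBB·D·BBB·D·BBB·D·CA·BBB·CA·CA·CA·CA·BCB·BBB·D·BBB·D·BBB·D·CA·CA·CA·BCB
    A ↦ D
    B ↦ CA
    C ↦ BBB
    D ↦ BCB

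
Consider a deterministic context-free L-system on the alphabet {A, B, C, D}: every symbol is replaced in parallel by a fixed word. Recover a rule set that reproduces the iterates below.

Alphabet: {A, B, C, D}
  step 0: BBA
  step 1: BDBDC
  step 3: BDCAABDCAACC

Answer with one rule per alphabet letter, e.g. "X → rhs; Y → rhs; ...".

A->C, B->BD, C->AA, D->C

  step 0 ⇒ step 1: BBA ⇒ BD·BD·C
    A ↦ C
    B ↦ BD
    C ↦ AA  (constrained at step 1)
    D ↦ C  (constrained at step 1)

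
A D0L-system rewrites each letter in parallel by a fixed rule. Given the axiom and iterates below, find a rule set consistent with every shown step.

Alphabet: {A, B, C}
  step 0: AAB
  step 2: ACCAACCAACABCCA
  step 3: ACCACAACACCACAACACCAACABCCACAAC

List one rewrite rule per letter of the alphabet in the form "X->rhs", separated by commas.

A->AC, B->ABC, C->CA

  step 2 ⇒ step 3: ACCAACCAACABCCA ⇒ AC·CA·CA·AC·AC·CA·CA·AC·AC·CA·AC·ABC·CA·CA·AC
    A ↦ AC
    B ↦ ABC
    C ↦ CA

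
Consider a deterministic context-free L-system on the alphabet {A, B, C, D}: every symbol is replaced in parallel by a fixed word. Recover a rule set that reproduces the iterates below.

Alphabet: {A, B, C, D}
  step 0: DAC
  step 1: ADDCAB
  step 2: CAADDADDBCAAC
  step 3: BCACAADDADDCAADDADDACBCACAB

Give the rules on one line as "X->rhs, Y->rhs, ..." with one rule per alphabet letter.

A->CA, B->AC, C->B, D->ADD

  step 2 ⇒ step 3: CAADDADDBCAAC ⇒ B·CA·CA·ADD·ADD·CA·ADD·ADD·AC·B·CA·CA·B
    A ↦ CA
    B ↦ AC
    C ↦ B
    D ↦ ADD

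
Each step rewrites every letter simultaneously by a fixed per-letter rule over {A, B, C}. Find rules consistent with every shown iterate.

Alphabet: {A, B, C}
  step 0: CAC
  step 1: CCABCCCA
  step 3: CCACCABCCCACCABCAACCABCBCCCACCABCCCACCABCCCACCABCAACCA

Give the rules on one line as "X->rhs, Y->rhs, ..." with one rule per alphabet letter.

  step 0 ⇒ step 1: CAC ⇒ CCA·BC·CCA
    A ↦ BC
    C ↦ CCA
    B ↦ AA  (constrained at step 1)

A->BC, B->AA, C->CCA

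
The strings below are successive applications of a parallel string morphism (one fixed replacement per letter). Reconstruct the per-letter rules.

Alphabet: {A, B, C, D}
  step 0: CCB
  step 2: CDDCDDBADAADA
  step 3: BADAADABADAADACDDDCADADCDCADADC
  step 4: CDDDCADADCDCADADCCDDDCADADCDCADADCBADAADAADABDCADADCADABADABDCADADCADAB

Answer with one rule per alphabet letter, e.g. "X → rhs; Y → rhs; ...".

A->DC, B->CDD, C->B, D->ADA

  step 3 ⇒ step 4: BADAADABADAADACDDDCADADCDCADADC ⇒ CDD·DC·ADA·DC·DC·ADA·DC·CDD·DC·ADA·DC·DC·ADA·DC·B·ADA·ADA·ADA·B·DC·ADA·DC·ADA·B·ADA·B·DC·ADA·DC·ADA·B
    A ↦ DC
    B ↦ CDD
    C ↦ B
    D ↦ ADA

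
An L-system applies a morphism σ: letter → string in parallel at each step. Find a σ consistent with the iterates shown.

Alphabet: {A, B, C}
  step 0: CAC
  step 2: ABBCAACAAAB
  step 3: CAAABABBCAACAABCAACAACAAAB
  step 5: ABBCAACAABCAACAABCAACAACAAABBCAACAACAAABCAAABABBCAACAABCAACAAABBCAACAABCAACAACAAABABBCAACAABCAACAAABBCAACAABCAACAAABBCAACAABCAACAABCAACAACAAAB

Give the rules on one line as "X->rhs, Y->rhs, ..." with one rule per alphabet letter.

  step 2 ⇒ step 3: ABBCAACAAAB ⇒ CAA·AB·AB·B·CAA·CAA·B·CAA·CAA·CAA·AB
    A ↦ CAA
    B ↦ AB
    C ↦ B

A->CAA, B->AB, C->B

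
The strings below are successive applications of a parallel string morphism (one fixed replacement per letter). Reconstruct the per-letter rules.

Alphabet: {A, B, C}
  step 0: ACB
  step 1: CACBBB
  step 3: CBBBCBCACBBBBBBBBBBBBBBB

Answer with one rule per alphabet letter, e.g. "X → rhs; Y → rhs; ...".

A->CA, B->BB, C->CB

  step 0 ⇒ step 1: ACB ⇒ CA·CB·BB
    A ↦ CA
    B ↦ BB
    C ↦ CB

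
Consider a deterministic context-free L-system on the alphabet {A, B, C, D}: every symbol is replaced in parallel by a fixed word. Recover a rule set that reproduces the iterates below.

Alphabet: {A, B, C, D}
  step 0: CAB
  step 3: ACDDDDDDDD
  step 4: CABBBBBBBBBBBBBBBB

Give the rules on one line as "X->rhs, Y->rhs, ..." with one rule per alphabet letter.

A->C, B->DD, C->A, D->BB

  step 3 ⇒ step 4: ACDDDDDDDD ⇒ C·A·BB·BB·BB·BB·BB·BB·BB·BB
    A ↦ C
    C ↦ A
    D ↦ BB
    B ↦ DD  (constrained at step 0)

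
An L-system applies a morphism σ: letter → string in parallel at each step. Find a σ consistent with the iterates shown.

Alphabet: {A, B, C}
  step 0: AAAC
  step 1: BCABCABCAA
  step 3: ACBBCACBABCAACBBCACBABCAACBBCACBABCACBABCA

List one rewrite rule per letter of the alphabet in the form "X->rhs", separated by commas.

  step 0 ⇒ step 1: AAAC ⇒ BCA·BCA·BCA·A
    A ↦ BCA
    C ↦ A
    B ↦ CB  (constrained at step 1)

A->BCA, B->CB, C->A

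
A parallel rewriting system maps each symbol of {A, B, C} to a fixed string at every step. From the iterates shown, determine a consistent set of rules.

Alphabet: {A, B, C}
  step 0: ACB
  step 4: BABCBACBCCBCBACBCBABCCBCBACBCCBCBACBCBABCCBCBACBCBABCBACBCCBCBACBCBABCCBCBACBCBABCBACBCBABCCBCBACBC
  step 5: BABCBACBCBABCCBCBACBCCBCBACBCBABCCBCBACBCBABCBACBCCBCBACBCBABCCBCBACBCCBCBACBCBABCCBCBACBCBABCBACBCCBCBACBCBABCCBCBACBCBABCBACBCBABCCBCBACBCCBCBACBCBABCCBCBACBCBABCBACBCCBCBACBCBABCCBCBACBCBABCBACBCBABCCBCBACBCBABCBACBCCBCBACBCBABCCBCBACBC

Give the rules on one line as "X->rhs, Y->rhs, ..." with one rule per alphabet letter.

A->BC, B->BA, C->CBC

  step 4 ⇒ step 5: BABCBACBCCBCBACBCBABCCBCBACBCCBCBACBCBABCCBCBACBCBABCBACBCCBCBACBCBABCCBCBACBCBABCBACBCBABCCBCBACBC ⇒ BA·BC·BA·CBC·BA·BC·CBC·BA·CBC·CBC·BA·CBC·BA·BC·CBC·BA·CBC·BA·BC·BA·CBC·CBC·BA·CBC·BA·BC·CBC·BA·CBC·CBC·BA·CBC·BA·BC·CBC·BA·CBC·BA·BC·BA·CBC·CBC·BA·CBC·BA·BC·CBC·BA·CBC·BA·BC·BA·CBC·BA·BC·CBC·BA·CBC·CBC·BA·CBC·BA·BC·CBC·BA·CBC·BA·BC·BA·CBC·CBC·BA·CBC·BA·BC·CBC·BA·CBC·BA·BC·BA·CBC·BA·BC·CBC·BA·CBC·BA·BC·BA·CBC·CBC·BA·CBC·BA·BC·CBC·BA·CBC
    A ↦ BC
    B ↦ BA
    C ↦ CBC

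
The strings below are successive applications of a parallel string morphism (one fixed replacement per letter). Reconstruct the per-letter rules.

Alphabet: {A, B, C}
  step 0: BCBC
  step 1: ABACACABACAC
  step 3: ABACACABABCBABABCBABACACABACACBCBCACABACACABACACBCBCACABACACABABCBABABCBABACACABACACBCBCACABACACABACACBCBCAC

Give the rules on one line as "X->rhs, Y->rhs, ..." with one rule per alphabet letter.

  step 0 ⇒ step 1: BCBC ⇒ ABA·CAC·ABA·CAC
    B ↦ ABA
    C ↦ CAC
    A ↦ BCB  (constrained at step 1)

A->BCB, B->ABA, C->CAC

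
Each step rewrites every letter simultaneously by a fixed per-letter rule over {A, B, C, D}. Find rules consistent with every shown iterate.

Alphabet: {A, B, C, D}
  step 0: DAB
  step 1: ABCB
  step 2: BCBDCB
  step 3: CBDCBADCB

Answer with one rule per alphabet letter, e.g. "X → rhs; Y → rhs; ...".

  step 2 ⇒ step 3: BCBDCB ⇒ CB·D·CB·A·D·CB
    B ↦ CB
    C ↦ D
    D ↦ A
  step 0 ⇒ step 1: DAB ⇒ A·B·CB
    A ↦ B

A->B, B->CB, C->D, D->A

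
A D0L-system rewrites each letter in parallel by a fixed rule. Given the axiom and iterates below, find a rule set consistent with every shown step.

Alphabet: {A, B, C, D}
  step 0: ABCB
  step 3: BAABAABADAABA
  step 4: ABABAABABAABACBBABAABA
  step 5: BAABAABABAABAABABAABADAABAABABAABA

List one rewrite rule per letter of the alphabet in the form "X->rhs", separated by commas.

A->BA, B->A, C->D, D->CB

  step 4 ⇒ step 5: ABABAABABAABACBBABAABA ⇒ BA·A·BA·A·BA·BA·A·BA·A·BA·BA·A·BA·D·A·A·BA·A·BA·BA·A·BA
    A ↦ BA
    B ↦ A
    C ↦ D
  step 3 ⇒ step 4: BAABAABADAABA ⇒ A·BA·BA·A·BA·BA·A·BA·CB·BA·BA·A·BA
    D ↦ CB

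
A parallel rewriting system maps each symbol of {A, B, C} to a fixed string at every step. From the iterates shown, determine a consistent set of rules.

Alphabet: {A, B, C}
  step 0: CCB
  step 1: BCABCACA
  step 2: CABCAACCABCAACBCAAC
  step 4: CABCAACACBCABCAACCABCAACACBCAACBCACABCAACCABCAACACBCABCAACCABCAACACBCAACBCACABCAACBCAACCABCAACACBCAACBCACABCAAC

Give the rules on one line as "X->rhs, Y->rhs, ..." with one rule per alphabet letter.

  step 1 ⇒ step 2: BCABCACA ⇒ CA·BCA·AC·CA·BCA·AC·BCA·AC
    A ↦ AC
    B ↦ CA
    C ↦ BCA

A->AC, B->CA, C->BCA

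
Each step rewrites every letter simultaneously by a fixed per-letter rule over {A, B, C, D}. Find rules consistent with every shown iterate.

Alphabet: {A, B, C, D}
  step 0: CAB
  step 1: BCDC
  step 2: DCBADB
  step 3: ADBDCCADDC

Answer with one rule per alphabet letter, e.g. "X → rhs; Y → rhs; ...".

  step 2 ⇒ step 3: DCBADB ⇒ AD·B·DC·C·AD·DC
    A ↦ C
    B ↦ DC
    C ↦ B
    D ↦ AD

A->C, B->DC, C->B, D->AD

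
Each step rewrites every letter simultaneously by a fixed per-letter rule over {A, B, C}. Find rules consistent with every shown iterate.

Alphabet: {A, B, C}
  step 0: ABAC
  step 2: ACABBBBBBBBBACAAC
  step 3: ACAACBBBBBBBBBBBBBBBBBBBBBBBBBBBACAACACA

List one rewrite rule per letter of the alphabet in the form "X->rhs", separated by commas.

  step 2 ⇒ step 3: ACABBBBBBBBBACAAC ⇒ AC·A·AC·BBB·BBB·BBB·BBB·BBB·BBB·BBB·BBB·BBB·AC·A·AC·AC·A
    A ↦ AC
    B ↦ BBB
    C ↦ A

A->AC, B->BBB, C->A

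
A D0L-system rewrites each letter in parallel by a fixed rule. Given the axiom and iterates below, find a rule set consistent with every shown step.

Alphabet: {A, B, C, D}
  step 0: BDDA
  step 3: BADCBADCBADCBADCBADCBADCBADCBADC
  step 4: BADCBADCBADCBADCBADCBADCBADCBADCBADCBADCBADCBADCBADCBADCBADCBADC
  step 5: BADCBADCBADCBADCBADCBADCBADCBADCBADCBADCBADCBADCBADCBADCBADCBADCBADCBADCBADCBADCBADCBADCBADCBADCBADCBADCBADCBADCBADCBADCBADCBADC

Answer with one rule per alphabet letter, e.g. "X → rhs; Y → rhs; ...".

A->DC, B->BA, C->DC, D->BA

  step 4 ⇒ step 5: BADCBADCBADCBADCBADCBADCBADCBADCBADCBADCBADCBADCBADCBADCBADCBADC ⇒ BA·DC·BA·DC·BA·DC·BA·DC·BA·DC·BA·DC·BA·DC·BA·DC·BA·DC·BA·DC·BA·DC·BA·DC·BA·DC·BA·DC·BA·DC·BA·DC·BA·DC·BA·DC·BA·DC·BA·DC·BA·DC·BA·DC·BA·DC·BA·DC·BA·DC·BA·DC·BA·DC·BA·DC·BA·DC·BA·DC·BA·DC·BA·DC
    A ↦ DC
    B ↦ BA
    C ↦ DC
    D ↦ BA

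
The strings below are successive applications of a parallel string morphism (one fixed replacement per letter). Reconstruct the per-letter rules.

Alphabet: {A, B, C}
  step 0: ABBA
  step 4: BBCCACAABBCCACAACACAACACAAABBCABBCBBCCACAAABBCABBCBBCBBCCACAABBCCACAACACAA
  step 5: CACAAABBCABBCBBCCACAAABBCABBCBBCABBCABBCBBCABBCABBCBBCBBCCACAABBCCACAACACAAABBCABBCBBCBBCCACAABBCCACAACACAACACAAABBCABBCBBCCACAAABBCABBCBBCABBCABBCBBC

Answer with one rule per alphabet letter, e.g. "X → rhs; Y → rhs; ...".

A->BBC, B->CA, C->A

  step 4 ⇒ step 5: BBCCACAABBCCACAACACAACACAAABBCABBCBBCCACAAABBCABBCBBCBBCCACAABBCCACAACACAA ⇒ CA·CA·A·A·BBC·A·BBC·BBC·CA·CA·A·A·BBC·A·BBC·BBC·A·BBC·A·BBC·BBC·A·BBC·A·BBC·BBC·BBC·CA·CA·A·BBC·CA·CA·A·CA·CA·A·A·BBC·A·BBC·BBC·BBC·CA·CA·A·BBC·CA·CA·A·CA·CA·A·CA·CA·A·A·BBC·A·BBC·BBC·CA·CA·A·A·BBC·A·BBC·BBC·A·BBC·A·BBC·BBC
    A ↦ BBC
    B ↦ CA
    C ↦ A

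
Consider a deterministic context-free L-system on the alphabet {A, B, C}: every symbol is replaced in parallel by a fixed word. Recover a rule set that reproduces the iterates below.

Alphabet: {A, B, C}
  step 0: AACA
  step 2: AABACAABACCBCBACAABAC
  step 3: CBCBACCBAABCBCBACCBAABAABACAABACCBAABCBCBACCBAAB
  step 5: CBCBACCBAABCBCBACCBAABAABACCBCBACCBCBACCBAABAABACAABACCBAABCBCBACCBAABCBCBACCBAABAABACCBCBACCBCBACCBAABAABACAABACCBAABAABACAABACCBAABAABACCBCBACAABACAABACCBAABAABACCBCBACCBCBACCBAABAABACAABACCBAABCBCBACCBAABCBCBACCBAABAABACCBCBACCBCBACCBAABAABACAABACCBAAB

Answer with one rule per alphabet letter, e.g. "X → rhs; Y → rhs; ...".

A->CB, B->AC, C->AAB

  step 2 ⇒ step 3: AABACAABACCBCBACAABAC ⇒ CB·CB·AC·CB·AAB·CB·CB·AC·CB·AAB·AAB·AC·AAB·AC·CB·AAB·CB·CB·AC·CB·AAB
    A ↦ CB
    B ↦ AC
    C ↦ AAB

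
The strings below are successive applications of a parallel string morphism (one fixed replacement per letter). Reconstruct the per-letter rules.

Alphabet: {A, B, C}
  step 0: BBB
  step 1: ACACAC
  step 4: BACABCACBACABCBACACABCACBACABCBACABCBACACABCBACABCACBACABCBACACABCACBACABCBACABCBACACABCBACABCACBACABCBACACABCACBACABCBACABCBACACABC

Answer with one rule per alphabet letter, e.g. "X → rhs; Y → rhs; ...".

A->BAC, B->AC, C->ABC

  step 0 ⇒ step 1: BBB ⇒ AC·AC·AC
    B ↦ AC
    A ↦ BAC  (constrained at step 1)
    C ↦ ABC  (constrained at step 1)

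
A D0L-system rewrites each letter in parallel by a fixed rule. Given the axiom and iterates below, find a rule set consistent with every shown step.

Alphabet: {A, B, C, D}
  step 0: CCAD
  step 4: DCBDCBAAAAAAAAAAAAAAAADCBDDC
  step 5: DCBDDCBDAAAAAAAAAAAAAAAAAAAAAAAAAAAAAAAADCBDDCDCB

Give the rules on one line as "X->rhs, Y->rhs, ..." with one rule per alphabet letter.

A->AA, B->D, C->B, D->DC

  step 4 ⇒ step 5: DCBDCBAAAAAAAAAAAAAAAADCBDDC ⇒ DC·B·D·DC·B·D·AA·AA·AA·AA·AA·AA·AA·AA·AA·AA·AA·AA·AA·AA·AA·AA·DC·B·D·DC·DC·B
    A ↦ AA
    B ↦ D
    C ↦ B
    D ↦ DC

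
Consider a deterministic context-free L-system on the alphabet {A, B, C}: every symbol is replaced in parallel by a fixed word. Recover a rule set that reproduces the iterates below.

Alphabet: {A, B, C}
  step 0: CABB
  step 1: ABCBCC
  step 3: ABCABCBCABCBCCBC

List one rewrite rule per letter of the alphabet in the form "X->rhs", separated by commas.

A->CB, B->C, C->AB

  step 0 ⇒ step 1: CABB ⇒ AB·CB·C·C
    A ↦ CB
    B ↦ C
    C ↦ AB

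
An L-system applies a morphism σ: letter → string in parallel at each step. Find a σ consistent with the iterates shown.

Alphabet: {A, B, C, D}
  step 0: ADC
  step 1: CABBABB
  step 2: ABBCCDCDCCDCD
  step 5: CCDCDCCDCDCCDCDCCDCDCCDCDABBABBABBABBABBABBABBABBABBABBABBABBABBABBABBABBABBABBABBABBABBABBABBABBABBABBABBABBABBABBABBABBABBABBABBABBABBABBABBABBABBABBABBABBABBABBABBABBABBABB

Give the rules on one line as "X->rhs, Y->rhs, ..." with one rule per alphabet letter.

  step 1 ⇒ step 2: CABBABB ⇒ ABB·C·CD·CD·C·CD·CD
    A ↦ C
    B ↦ CD
    C ↦ ABB
  step 0 ⇒ step 1: ADC ⇒ C·ABB·ABB
    D ↦ ABB

A->C, B->CD, C->ABB, D->ABB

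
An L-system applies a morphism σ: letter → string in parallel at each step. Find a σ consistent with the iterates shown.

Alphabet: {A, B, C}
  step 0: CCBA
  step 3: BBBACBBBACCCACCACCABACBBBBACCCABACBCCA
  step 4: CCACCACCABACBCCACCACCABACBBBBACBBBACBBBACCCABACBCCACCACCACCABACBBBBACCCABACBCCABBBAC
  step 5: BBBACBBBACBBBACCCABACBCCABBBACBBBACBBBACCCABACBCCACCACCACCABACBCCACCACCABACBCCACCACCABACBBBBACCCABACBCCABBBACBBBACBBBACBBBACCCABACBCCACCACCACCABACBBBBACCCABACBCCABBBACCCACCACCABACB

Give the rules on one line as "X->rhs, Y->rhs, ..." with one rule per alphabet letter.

  step 4 ⇒ step 5: CCACCACCABACBCCACCACCABACBBBBACBBBACBBBACCCABACBCCACCACCACCABACBBBBACCCABACBCCABBBAC ⇒ B·B·BAC·B·B·BAC·B·B·BAC·CCA·BAC·B·CCA·B·B·BAC·B·B·BAC·B·B·BAC·CCA·BAC·B·CCA·CCA·CCA·CCA·BAC·B·CCA·CCA·CCA·BAC·B·CCA·CCA·CCA·BAC·B·B·B·BAC·CCA·BAC·B·CCA·B·B·BAC·B·B·BAC·B·B·BAC·B·B·BAC·CCA·BAC·B·CCA·CCA·CCA·CCA·BAC·B·B·B·BAC·CCA·BAC·B·CCA·B·B·BAC·CCA·CCA·CCA·BAC·B
    A ↦ BAC
    B ↦ CCA
    C ↦ B

A->BAC, B->CCA, C->B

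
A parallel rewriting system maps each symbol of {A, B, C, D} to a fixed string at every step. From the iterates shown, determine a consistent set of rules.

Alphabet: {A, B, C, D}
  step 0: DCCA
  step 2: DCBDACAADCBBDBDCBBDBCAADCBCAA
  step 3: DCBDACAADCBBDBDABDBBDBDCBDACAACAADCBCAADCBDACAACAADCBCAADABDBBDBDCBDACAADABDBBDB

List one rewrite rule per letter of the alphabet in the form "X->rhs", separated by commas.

A->BDB, B->CAA, C->DA, D->DCB

  step 2 ⇒ step 3: DCBDACAADCBBDBDCBBDBCAADCBCAA ⇒ DCB·DA·CAA·DCB·BDB·DA·BDB·BDB·DCB·DA·CAA·CAA·DCB·CAA·DCB·DA·CAA·CAA·DCB·CAA·DA·BDB·BDB·DCB·DA·CAA·DA·BDB·BDB
    A ↦ BDB
    B ↦ CAA
    C ↦ DA
    D ↦ DCB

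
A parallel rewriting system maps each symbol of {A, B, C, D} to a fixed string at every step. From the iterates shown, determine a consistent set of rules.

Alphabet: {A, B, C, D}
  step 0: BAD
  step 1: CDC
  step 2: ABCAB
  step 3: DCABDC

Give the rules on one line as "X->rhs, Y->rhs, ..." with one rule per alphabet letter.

A->D, B->C, C->AB, D->C

  step 2 ⇒ step 3: ABCAB ⇒ D·C·AB·D·C
    A ↦ D
    B ↦ C
    C ↦ AB
  step 0 ⇒ step 1: BAD ⇒ C·D·C
    D ↦ C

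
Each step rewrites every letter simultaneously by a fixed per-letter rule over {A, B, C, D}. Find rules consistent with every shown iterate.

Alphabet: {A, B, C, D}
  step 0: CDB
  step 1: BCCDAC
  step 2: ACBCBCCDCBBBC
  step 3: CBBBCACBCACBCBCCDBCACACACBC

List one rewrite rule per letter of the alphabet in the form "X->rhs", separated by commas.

  step 2 ⇒ step 3: ACBCBCCDCBBBC ⇒ CBB·BC·AC·BC·AC·BC·BC·CD·BC·AC·AC·AC·BC
    A ↦ CBB
    B ↦ AC
    C ↦ BC
    D ↦ CD

A->CBB, B->AC, C->BC, D->CD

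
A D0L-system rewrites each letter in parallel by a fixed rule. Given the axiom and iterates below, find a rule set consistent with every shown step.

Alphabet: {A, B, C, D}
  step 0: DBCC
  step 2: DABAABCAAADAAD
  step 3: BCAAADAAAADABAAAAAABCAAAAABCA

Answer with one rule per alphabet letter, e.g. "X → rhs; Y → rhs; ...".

  step 2 ⇒ step 3: DABAABCAAADAAD ⇒ BCA·AA·D·AA·AA·D·AB·AA·AA·AA·BCA·AA·AA·BCA
    A ↦ AA
    B ↦ D
    C ↦ AB
    D ↦ BCA

A->AA, B->D, C->AB, D->BCA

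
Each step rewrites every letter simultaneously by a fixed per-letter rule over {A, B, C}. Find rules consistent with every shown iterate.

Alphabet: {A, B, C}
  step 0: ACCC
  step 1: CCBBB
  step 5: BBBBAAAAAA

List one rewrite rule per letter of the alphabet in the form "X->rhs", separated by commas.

  step 0 ⇒ step 1: ACCC ⇒ CC·B·B·B
    A ↦ CC
    C ↦ B
    B ↦ A  (constrained at step 1)

A->CC, B->A, C->B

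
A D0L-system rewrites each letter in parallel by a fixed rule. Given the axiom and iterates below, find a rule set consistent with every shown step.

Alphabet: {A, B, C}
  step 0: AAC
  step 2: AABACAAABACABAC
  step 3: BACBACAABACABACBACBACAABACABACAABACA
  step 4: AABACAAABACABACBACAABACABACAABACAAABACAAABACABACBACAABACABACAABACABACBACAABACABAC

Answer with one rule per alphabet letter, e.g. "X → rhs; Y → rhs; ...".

A->BAC, B->AA, C->A

  step 3 ⇒ step 4: BACBACAABACABACBACBACAABACABACAABACA ⇒ AA·BAC·A·AA·BAC·A·BAC·BAC·AA·BAC·A·BAC·AA·BAC·A·AA·BAC·A·AA·BAC·A·BAC·BAC·AA·BAC·A·BAC·AA·BAC·A·BAC·BAC·AA·BAC·A·BAC
    A ↦ BAC
    B ↦ AA
    C ↦ A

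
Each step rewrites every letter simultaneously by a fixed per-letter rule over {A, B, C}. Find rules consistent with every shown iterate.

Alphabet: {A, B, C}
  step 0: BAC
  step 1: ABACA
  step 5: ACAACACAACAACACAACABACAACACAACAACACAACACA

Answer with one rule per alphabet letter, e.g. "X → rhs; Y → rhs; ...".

A->AC, B->AB, C->A

  step 0 ⇒ step 1: BAC ⇒ AB·AC·A
    A ↦ AC
    B ↦ AB
    C ↦ A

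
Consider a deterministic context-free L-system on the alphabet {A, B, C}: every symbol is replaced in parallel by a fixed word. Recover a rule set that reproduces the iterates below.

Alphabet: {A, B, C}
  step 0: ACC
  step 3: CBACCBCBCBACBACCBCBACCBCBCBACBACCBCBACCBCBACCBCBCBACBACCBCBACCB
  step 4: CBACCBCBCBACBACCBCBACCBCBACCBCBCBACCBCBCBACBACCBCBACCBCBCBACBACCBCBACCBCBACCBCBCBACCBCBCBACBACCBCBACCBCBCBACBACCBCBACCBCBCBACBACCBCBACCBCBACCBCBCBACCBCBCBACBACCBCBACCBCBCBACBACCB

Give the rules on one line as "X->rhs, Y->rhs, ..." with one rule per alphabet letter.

  step 3 ⇒ step 4: CBACCBCBCBACBACCBCBACCBCBCBACBACCBCBACCBCBACCBCBCBACBACCBCBACCB ⇒ CBA·CCB·CB·CBA·CBA·CCB·CBA·CCB·CBA·CCB·CB·CBA·CCB·CB·CBA·CBA·CCB·CBA·CCB·CB·CBA·CBA·CCB·CBA·CCB·CBA·CCB·CB·CBA·CCB·CB·CBA·CBA·CCB·CBA·CCB·CB·CBA·CBA·CCB·CBA·CCB·CB·CBA·CBA·CCB·CBA·CCB·CBA·CCB·CB·CBA·CCB·CB·CBA·CBA·CCB·CBA·CCB·CB·CBA·CBA·CCB
    A ↦ CB
    B ↦ CCB
    C ↦ CBA

A->CB, B->CCB, C->CBA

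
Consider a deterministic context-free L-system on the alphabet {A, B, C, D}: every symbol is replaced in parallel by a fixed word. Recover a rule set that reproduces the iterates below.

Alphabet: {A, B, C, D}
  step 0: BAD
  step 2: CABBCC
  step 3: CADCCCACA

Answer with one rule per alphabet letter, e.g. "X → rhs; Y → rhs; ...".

A->D, B->C, C->CA, D->BB

  step 2 ⇒ step 3: CABBCC ⇒ CA·D·C·C·CA·CA
    A ↦ D
    B ↦ C
    C ↦ CA
    D ↦ BB  (constrained at step 0)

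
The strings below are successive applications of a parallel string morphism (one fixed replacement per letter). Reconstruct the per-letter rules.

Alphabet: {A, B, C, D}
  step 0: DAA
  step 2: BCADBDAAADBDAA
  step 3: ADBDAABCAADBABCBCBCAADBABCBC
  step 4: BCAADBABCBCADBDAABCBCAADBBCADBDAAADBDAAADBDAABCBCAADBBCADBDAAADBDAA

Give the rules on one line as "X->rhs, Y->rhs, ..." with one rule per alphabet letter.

A->BC, B->ADB, C->DAA, D->A

  step 3 ⇒ step 4: ADBDAABCAADBABCBCBCAADBABCBC ⇒ BC·A·ADB·A·BC·BC·ADB·DAA·BC·BC·A·ADB·BC·ADB·DAA·ADB·DAA·ADB·DAA·BC·BC·A·ADB·BC·ADB·DAA·ADB·DAA
    A ↦ BC
    B ↦ ADB
    C ↦ DAA
    D ↦ A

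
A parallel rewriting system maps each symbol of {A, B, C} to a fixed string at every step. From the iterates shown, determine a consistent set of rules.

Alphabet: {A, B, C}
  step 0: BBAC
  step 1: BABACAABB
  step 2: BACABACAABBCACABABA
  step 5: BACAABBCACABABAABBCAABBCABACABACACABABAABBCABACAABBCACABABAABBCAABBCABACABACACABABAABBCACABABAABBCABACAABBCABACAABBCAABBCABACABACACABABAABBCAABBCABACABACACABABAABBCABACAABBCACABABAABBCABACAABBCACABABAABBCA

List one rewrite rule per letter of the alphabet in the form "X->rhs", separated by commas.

A->CA, B->BA, C->ABB

  step 1 ⇒ step 2: BABACAABB ⇒ BA·CA·BA·CA·ABB·CA·CA·BA·BA
    A ↦ CA
    B ↦ BA
    C ↦ ABB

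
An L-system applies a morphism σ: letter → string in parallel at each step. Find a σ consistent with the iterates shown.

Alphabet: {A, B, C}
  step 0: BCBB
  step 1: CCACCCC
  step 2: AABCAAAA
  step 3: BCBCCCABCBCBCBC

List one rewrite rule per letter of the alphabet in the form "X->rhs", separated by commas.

A->BC, B->CC, C->A

  step 2 ⇒ step 3: AABCAAAA ⇒ BC·BC·CC·A·BC·BC·BC·BC
    A ↦ BC
    B ↦ CC
    C ↦ A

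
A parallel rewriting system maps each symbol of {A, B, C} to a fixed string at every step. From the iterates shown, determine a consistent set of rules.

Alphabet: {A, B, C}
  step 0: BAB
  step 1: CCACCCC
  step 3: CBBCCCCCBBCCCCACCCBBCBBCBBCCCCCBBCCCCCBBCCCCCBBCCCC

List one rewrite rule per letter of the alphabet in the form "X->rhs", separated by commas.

A->ACC, B->CC, C->CBB

  step 0 ⇒ step 1: BAB ⇒ CC·ACC·CC
    A ↦ ACC
    B ↦ CC
    C ↦ CBB  (constrained at step 1)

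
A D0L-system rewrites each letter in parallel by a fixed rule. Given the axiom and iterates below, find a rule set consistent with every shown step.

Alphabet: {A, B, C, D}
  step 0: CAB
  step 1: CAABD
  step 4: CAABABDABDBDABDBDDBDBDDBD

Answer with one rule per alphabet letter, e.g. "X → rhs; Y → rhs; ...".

A->AB, B->D, C->CA, D->BD

  step 0 ⇒ step 1: CAB ⇒ CA·AB·D
    A ↦ AB
    B ↦ D
    C ↦ CA
    D ↦ BD  (constrained at step 1)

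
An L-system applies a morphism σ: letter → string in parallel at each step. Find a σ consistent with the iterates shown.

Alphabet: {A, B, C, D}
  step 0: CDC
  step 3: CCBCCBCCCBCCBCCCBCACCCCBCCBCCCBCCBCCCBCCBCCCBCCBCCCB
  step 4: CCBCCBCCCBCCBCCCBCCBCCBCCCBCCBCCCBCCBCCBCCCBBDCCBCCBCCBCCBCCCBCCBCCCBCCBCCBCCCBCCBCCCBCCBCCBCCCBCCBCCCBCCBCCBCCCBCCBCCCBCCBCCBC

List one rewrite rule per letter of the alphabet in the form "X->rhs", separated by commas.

A->BD, B->C, C->CCB, D->ACC

  step 3 ⇒ step 4: CCBCCBCCCBCCBCCCBCACCCCBCCBCCCBCCBCCCBCCBCCCBCCBCCCB ⇒ CCB·CCB·C·CCB·CCB·C·CCB·CCB·CCB·C·CCB·CCB·C·CCB·CCB·CCB·C·CCB·BD·CCB·CCB·CCB·CCB·C·CCB·CCB·C·CCB·CCB·CCB·C·CCB·CCB·C·CCB·CCB·CCB·C·CCB·CCB·C·CCB·CCB·CCB·C·CCB·CCB·C·CCB·CCB·CCB·C
    A ↦ BD
    B ↦ C
    C ↦ CCB
    D ↦ ACC  (constrained at step 0)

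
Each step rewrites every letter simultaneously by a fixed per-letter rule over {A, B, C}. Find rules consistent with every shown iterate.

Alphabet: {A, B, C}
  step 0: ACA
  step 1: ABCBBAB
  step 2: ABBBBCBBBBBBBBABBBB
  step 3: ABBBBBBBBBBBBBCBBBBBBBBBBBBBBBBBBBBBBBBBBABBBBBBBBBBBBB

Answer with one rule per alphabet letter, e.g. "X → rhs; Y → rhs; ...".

A->AB, B->BBB, C->CBB

  step 2 ⇒ step 3: ABBBBCBBBBBBBBABBBB ⇒ AB·BBB·BBB·BBB·BBB·CBB·BBB·BBB·BBB·BBB·BBB·BBB·BBB·BBB·AB·BBB·BBB·BBB·BBB
    A ↦ AB
    B ↦ BBB
    C ↦ CBB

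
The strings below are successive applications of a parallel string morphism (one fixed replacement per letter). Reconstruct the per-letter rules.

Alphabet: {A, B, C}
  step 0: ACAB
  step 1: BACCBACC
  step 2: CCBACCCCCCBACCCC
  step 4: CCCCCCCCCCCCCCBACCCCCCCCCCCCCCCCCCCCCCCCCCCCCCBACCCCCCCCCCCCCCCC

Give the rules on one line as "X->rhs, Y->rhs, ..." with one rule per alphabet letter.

  step 1 ⇒ step 2: BACCBACC ⇒ CC·BA·CC·CC·CC·BA·CC·CC
    A ↦ BA
    B ↦ CC
    C ↦ CC

A->BA, B->CC, C->CC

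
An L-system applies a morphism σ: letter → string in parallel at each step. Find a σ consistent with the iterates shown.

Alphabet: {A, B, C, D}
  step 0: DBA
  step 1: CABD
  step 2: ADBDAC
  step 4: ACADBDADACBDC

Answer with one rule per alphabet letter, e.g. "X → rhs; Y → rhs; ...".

  step 1 ⇒ step 2: CABD ⇒ AD·BD·A·C
    A ↦ BD
    B ↦ A
    C ↦ AD
    D ↦ C

A->BD, B->A, C->AD, D->C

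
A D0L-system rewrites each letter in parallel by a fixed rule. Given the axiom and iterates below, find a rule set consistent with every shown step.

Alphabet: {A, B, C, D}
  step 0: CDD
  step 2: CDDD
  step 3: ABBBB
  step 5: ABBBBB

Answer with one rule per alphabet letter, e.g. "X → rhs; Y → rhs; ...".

  step 2 ⇒ step 3: CDDD ⇒ AB·B·B·B
    C ↦ AB
    D ↦ B
    A ↦ C  (constrained at step 3)
    B ↦ D  (constrained at step 3)

A->C, B->D, C->AB, D->B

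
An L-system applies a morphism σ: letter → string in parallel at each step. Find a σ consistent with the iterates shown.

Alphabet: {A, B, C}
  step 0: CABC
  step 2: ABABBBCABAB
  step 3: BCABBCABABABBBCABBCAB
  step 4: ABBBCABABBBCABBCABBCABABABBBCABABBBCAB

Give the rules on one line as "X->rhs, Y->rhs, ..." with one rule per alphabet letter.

A->BC, B->AB, C->B

  step 3 ⇒ step 4: BCABBCABABABBBCABBCAB ⇒ AB·B·BC·AB·AB·B·BC·AB·BC·AB·BC·AB·AB·AB·B·BC·AB·AB·B·BC·AB
    A ↦ BC
    B ↦ AB
    C ↦ B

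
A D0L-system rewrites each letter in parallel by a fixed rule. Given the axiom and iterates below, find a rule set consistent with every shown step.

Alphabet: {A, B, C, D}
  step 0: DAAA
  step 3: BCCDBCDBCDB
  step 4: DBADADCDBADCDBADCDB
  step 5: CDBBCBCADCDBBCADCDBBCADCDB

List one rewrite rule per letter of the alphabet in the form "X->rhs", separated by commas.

A->B, B->DB, C->AD, D->C

  step 4 ⇒ step 5: DBADADCDBADCDBADCDB ⇒ C·DB·B·C·B·C·AD·C·DB·B·C·AD·C·DB·B·C·AD·C·DB
    A ↦ B
    B ↦ DB
    C ↦ AD
    D ↦ C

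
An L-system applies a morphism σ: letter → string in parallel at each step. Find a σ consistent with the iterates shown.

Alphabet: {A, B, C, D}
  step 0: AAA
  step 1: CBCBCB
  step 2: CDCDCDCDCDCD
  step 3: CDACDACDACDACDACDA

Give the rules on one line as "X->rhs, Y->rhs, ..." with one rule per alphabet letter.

A->CB, B->CD, C->CD, D->A

  step 2 ⇒ step 3: CDCDCDCDCDCD ⇒ CD·A·CD·A·CD·A·CD·A·CD·A·CD·A
    C ↦ CD
    D ↦ A
  step 0 ⇒ step 1: AAA ⇒ CB·CB·CB
    A ↦ CB
  step 1 ⇒ step 2: CBCBCB ⇒ CD·CD·CD·CD·CD·CD
    B ↦ CD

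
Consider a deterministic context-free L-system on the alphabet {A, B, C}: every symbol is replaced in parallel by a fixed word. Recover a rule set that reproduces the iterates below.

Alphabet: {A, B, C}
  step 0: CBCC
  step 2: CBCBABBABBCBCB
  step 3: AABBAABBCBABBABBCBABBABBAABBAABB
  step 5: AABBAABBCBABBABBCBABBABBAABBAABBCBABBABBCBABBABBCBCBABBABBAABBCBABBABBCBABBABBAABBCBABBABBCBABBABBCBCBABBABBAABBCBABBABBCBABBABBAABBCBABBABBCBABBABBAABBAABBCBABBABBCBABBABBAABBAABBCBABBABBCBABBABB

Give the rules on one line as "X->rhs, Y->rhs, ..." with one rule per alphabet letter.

  step 2 ⇒ step 3: CBCBABBABBCBCB ⇒ A·ABB·A·ABB·CB·ABB·ABB·CB·ABB·ABB·A·ABB·A·ABB
    A ↦ CB
    B ↦ ABB
    C ↦ A

A->CB, B->ABB, C->A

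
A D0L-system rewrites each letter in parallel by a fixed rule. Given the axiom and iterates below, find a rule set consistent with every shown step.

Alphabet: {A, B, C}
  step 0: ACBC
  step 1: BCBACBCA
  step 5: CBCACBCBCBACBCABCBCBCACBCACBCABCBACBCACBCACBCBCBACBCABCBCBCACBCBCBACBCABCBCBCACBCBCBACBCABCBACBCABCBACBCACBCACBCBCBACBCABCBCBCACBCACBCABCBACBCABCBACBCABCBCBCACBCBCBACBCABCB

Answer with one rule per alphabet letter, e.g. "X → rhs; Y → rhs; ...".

  step 0 ⇒ step 1: ACBC ⇒ BCB·A·CBC·A
    A ↦ BCB
    B ↦ CBC
    C ↦ A

A->BCB, B->CBC, C->A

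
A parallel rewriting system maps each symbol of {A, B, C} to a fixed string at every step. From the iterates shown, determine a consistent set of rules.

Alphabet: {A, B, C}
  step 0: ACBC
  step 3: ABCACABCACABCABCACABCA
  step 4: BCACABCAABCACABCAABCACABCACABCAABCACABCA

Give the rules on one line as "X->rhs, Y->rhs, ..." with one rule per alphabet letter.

A->BCA, B->C, C->A

  step 3 ⇒ step 4: ABCACABCACABCABCACABCA ⇒ BCA·C·A·BCA·A·BCA·C·A·BCA·A·BCA·C·A·BCA·C·A·BCA·A·BCA·C·A·BCA
    A ↦ BCA
    B ↦ C
    C ↦ A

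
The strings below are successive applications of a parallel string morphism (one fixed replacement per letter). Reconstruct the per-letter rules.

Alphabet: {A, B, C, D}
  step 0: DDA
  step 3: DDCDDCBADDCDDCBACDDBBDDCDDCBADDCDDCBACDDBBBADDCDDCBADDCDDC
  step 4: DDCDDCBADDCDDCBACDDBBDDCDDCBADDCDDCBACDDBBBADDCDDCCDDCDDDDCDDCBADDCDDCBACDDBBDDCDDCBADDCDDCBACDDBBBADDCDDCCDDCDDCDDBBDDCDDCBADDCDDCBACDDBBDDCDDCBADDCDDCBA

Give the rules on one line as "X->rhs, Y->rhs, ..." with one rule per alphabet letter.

  step 3 ⇒ step 4: DDCDDCBADDCDDCBACDDBBDDCDDCBADDCDDCBACDDBBBADDCDDCBADDCDDC ⇒ DDC·DDC·BA·DDC·DDC·BA·CDD·BB·DDC·DDC·BA·DDC·DDC·BA·CDD·BB·BA·DDC·DDC·CDD·CDD·DDC·DDC·BA·DDC·DDC·BA·CDD·BB·DDC·DDC·BA·DDC·DDC·BA·CDD·BB·BA·DDC·DDC·CDD·CDD·CDD·BB·DDC·DDC·BA·DDC·DDC·BA·CDD·BB·DDC·DDC·BA·DDC·DDC·BA
    A ↦ BB
    B ↦ CDD
    C ↦ BA
    D ↦ DDC

A->BB, B->CDD, C->BA, D->DDC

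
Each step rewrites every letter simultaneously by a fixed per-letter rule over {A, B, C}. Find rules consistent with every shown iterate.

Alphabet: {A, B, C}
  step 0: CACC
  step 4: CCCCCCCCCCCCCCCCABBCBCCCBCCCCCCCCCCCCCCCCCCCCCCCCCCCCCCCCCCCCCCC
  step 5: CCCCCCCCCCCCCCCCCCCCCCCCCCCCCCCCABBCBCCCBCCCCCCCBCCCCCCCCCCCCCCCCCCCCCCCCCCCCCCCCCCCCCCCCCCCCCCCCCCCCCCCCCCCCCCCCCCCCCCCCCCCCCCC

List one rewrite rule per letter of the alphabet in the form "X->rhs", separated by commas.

A->AB, B->BC, C->CC

  step 4 ⇒ step 5: CCCCCCCCCCCCCCCCABBCBCCCBCCCCCCCCCCCCCCCCCCCCCCCCCCCCCCCCCCCCCCC ⇒ CC·CC·CC·CC·CC·CC·CC·CC·CC·CC·CC·CC·CC·CC·CC·CC·AB·BC·BC·CC·BC·CC·CC·CC·BC·CC·CC·CC·CC·CC·CC·CC·CC·CC·CC·CC·CC·CC·CC·CC·CC·CC·CC·CC·CC·CC·CC·CC·CC·CC·CC·CC·CC·CC·CC·CC·CC·CC·CC·CC·CC·CC·CC·CC
    A ↦ AB
    B ↦ BC
    C ↦ CC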